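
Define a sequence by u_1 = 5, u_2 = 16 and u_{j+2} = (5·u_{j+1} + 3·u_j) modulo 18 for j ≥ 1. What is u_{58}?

Computing terms: u_1 = 5,  u_2 = 16,  u_3 = 5,  u_4 = 1,  u_5 = 2,  u_6 = 13,  u_7 = 17,  u_8 = 16,  u_9 = 5.
Since (u_8, u_9) = (u_2, u_3) = (16, 5) (two consecutive terms determine the rest), the sequence is eventually periodic: after a pre-period of length 1 it cycles with period 6.
For j ≥ 2, u_j depends only on (j - 2) mod 6. (58 - 2) mod 6 = 2, so u_{58} = u_4 = 1.

1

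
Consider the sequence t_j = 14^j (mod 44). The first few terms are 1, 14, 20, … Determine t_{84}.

Computing terms: t_0 = 1; t_1 = 14; t_2 = 20; t_3 = 16; t_4 = 4; t_5 = 12; t_6 = 36; t_7 = 20.
Since t_7 = t_2 = 20, the sequence is eventually periodic: after a pre-period of length 2 it cycles with period 5.
For j ≥ 2, t_j depends only on (j - 2) mod 5. (84 - 2) mod 5 = 2, so t_{84} = t_4 = 4.

4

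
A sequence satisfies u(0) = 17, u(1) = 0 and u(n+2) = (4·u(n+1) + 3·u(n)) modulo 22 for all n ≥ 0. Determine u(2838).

9

Listing terms: u(0) = 17,  u(1) = 0,  u(2) = 7,  u(3) = 6,  u(4) = 1,  u(5) = 0,  u(6) = 3,  u(7) = 12,  u(8) = 13,  u(9) = 0,  u(10) = 17,  u(11) = 2,  u(12) = 15,  u(13) = 0,  u(14) = 1,  u(15) = 4,  u(16) = 19,  u(17) = 0,  u(18) = 13,  u(19) = 8,  u(20) = 5,  u(21) = 0,  u(22) = 15,  u(23) = 16,  u(24) = 21,  u(25) = 0,  u(26) = 19,  u(27) = 10,  u(28) = 9,  u(29) = 0,  u(30) = 5,  u(31) = 20,  u(32) = 7,  u(33) = 0,  u(34) = 21,  u(35) = 18,  u(36) = 3,  u(37) = 0,  u(38) = 9,  u(39) = 14,  u(40) = 17,  u(41) = 0.
Since (u(40), u(41)) = (u(0), u(1)) = (17, 0) (two consecutive terms determine the rest), the sequence is periodic with period 40.
So u(2838) = u(0 + ((2838-0) mod 40)) = u(38) = 9.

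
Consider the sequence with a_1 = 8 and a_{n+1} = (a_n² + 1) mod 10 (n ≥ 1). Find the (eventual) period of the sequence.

Computing terms: a_1 = 8, a_2 = 5, a_3 = 6, a_4 = 7, a_5 = 0, a_6 = 1, a_7 = 2, a_8 = 5.
Since a_8 = a_2 = 5, the sequence is eventually periodic: after a pre-period of length 1 it cycles with period 6.

6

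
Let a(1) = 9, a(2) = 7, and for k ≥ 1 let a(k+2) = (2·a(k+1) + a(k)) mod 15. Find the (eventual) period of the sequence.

24

Computing terms: a(1) = 9, a(2) = 7, a(3) = 8, a(4) = 8, a(5) = 9, a(6) = 11, a(7) = 1, a(8) = 13, a(9) = 12, a(10) = 7, a(11) = 11, a(12) = 14, a(13) = 9, a(14) = 2, a(15) = 13, a(16) = 13, a(17) = 9, a(18) = 1, a(19) = 11, a(20) = 8, a(21) = 12, a(22) = 2, a(23) = 1, a(24) = 4, a(25) = 9, a(26) = 7.
Since (a(25), a(26)) = (a(1), a(2)) = (9, 7) (two consecutive terms determine the rest), the sequence is periodic with period 24.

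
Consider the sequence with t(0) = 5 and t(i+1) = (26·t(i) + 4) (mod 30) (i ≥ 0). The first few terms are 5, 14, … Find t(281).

14

Computing terms: t(0) = 5; t(1) = 14; t(2) = 8; t(3) = 2; t(4) = 26; t(5) = 20; t(6) = 14.
Since t(6) = t(1) = 14, the sequence is eventually periodic: after a pre-period of length 1 it cycles with period 5.
For i ≥ 1, t(i) depends only on (i - 1) mod 5. (281 - 1) mod 5 = 0, so t(281) = t(1) = 14.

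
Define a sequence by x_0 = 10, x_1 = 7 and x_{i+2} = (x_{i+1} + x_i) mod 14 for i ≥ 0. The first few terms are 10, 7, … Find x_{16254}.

x_0 = 10, x_1 = 7, x_2 = 3, x_3 = 10, x_4 = 13, x_5 = 9, x_6 = 8, x_7 = 3, x_8 = 11, x_9 = 0, x_{10} = 11, x_{11} = 11, x_{12} = 8, x_{13} = 5, x_{14} = 13, x_{15} = 4, x_{16} = 3, x_{17} = 7, x_{18} = 10, x_{19} = 3, x_{20} = 13, x_{21} = 2, x_{22} = 1, x_{23} = 3, x_{24} = 4, x_{25} = 7, x_{26} = 11, x_{27} = 4, x_{28} = 1, x_{29} = 5, x_{30} = 6, x_{31} = 11, x_{32} = 3, x_{33} = 0, x_{34} = 3, x_{35} = 3, x_{36} = 6, x_{37} = 9, x_{38} = 1, x_{39} = 10, x_{40} = 11, x_{41} = 7, x_{42} = 4, x_{43} = 11, x_{44} = 1, x_{45} = 12, x_{46} = 13, x_{47} = 11, x_{48} = 10, x_{49} = 7.
Since (x_{48}, x_{49}) = (x_0, x_1) = (10, 7) (two consecutive terms determine the rest), the sequence is periodic with period 48.
So x_{16254} = x_{0 + ((16254-0) mod 48)} = x_{30} = 6.

6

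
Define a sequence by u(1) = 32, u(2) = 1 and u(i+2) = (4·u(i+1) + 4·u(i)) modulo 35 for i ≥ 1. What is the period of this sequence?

Computing terms: u(1) = 32,  u(2) = 1,  u(3) = 27,  u(4) = 7,  u(5) = 31,  u(6) = 12,  u(7) = 32,  u(8) = 1.
The sequence repeats with period 6.

6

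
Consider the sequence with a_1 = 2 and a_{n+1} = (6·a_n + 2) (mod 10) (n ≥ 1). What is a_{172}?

Computing terms: a_1 = 2; a_2 = 4; a_3 = 6; a_4 = 8; a_5 = 0; a_6 = 2.
The sequence repeats with period 5.
(172 - 1) mod 5 = 1, so a_{172} = a_2 = 4.

4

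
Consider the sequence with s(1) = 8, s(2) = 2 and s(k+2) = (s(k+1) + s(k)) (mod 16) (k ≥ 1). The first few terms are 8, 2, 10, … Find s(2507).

14

Listing terms: s(1) = 8; s(2) = 2; s(3) = 10; s(4) = 12; s(5) = 6; s(6) = 2; s(7) = 8; s(8) = 10; s(9) = 2; s(10) = 12; s(11) = 14; s(12) = 10; s(13) = 8; s(14) = 2.
The sequence repeats with period 12.
(2507 - 1) mod 12 = 10, so s(2507) = s(11) = 14.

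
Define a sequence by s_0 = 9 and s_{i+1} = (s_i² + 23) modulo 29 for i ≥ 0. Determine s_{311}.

Listing terms: s_0 = 9, s_1 = 17, s_2 = 22, s_3 = 14, s_4 = 16, s_5 = 18, s_6 = 28, s_7 = 24, s_8 = 19, s_9 = 7, s_{10} = 14.
Since s_{10} = s_3 = 14, the sequence is eventually periodic: after a pre-period of length 3 it cycles with period 7.
For i ≥ 3, s_i depends only on (i - 3) mod 7. (311 - 3) mod 7 = 0, so s_{311} = s_3 = 14.

14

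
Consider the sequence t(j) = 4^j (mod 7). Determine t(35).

t(1) = 4, t(2) = 2, t(3) = 1, t(4) = 4.
Since t(4) = t(1) = 4, the sequence is periodic with period 3.
So t(35) = t(1 + ((35-1) mod 3)) = t(2) = 2.

2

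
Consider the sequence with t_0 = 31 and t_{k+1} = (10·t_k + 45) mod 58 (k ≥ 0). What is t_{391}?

Computing terms: t_0 = 31; t_1 = 7; t_2 = 57; t_3 = 35; t_4 = 47; t_5 = 51; t_6 = 33; t_7 = 27; t_8 = 25; t_9 = 5; t_{10} = 37; t_{11} = 9; t_{12} = 19; t_{13} = 3; t_{14} = 17; t_{15} = 41; t_{16} = 49; t_{17} = 13; t_{18} = 1; t_{19} = 55; t_{20} = 15; t_{21} = 21; t_{22} = 23; t_{23} = 43; t_{24} = 11; t_{25} = 39; t_{26} = 29; t_{27} = 45; t_{28} = 31.
The sequence repeats with period 28.
(391 - 0) mod 28 = 27, so t_{391} = t_{27} = 45.

45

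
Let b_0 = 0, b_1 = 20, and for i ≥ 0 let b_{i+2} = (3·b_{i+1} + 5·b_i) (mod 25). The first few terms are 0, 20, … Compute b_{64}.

b_0 = 0, b_1 = 20, b_2 = 10, b_3 = 5, b_4 = 15, b_5 = 20, b_6 = 10.
Since (b_5, b_6) = (b_1, b_2) = (20, 10) (two consecutive terms determine the rest), the sequence is eventually periodic: after a pre-period of length 1 it cycles with period 4.
For i ≥ 1, b_i depends only on (i - 1) mod 4. (64 - 1) mod 4 = 3, so b_{64} = b_4 = 15.

15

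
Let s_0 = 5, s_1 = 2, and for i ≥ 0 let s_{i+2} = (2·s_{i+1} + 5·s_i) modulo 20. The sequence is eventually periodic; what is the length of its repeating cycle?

4

We have s_0 = 5,  s_1 = 2,  s_2 = 9,  s_3 = 8,  s_4 = 1,  s_5 = 2,  s_6 = 9.
Since (s_5, s_6) = (s_1, s_2) = (2, 9) (two consecutive terms determine the rest), the sequence is eventually periodic: after a pre-period of length 1 it cycles with period 4.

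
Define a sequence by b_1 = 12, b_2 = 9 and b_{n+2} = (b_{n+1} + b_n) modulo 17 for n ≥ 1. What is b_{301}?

b_1 = 12, b_2 = 9, b_3 = 4, b_4 = 13, b_5 = 0, b_6 = 13, b_7 = 13, b_8 = 9, b_9 = 5, b_{10} = 14, b_{11} = 2, b_{12} = 16, b_{13} = 1, b_{14} = 0, b_{15} = 1, b_{16} = 1, b_{17} = 2, b_{18} = 3, b_{19} = 5, b_{20} = 8, b_{21} = 13, b_{22} = 4, b_{23} = 0, b_{24} = 4, b_{25} = 4, b_{26} = 8, b_{27} = 12, b_{28} = 3, b_{29} = 15, b_{30} = 1, b_{31} = 16, b_{32} = 0, b_{33} = 16, b_{34} = 16, b_{35} = 15, b_{36} = 14, b_{37} = 12, b_{38} = 9.
Since (b_{37}, b_{38}) = (b_1, b_2) = (12, 9) (two consecutive terms determine the rest), the sequence is periodic with period 36.
So b_{301} = b_{1 + ((301-1) mod 36)} = b_{13} = 1.

1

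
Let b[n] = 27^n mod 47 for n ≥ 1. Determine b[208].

Computing terms: b[1] = 27, b[2] = 24, b[3] = 37, b[4] = 12, b[5] = 42, b[6] = 6, b[7] = 21, b[8] = 3, b[9] = 34, b[10] = 25, b[11] = 17, b[12] = 36, b[13] = 32, b[14] = 18, b[15] = 16, b[16] = 9, b[17] = 8, b[18] = 28, b[19] = 4, b[20] = 14, b[21] = 2, b[22] = 7, b[23] = 1, b[24] = 27.
The sequence repeats with period 23.
So b[208] = b[1 + ((208-1) mod 23)] = b[1] = 27.

27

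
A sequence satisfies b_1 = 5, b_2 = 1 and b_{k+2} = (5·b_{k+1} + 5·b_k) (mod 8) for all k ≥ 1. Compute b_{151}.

1

b_1 = 5,  b_2 = 1,  b_3 = 6,  b_4 = 3,  b_5 = 5,  b_6 = 0,  b_7 = 1,  b_8 = 5,  b_9 = 6,  b_{10} = 7,  b_{11} = 1,  b_{12} = 0,  b_{13} = 5,  b_{14} = 1.
The sequence repeats with period 12.
So b_{151} = b_{1 + ((151-1) mod 12)} = b_7 = 1.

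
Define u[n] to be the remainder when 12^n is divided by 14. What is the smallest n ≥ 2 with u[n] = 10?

Listing terms: u[1] = 12,  u[2] = 4,  u[3] = 6,  u[4] = 2,  u[5] = 10,  u[6] = 8,  u[7] = 12.
The sequence repeats with period 6.
The value 10 first appears (with n ≥ 2) at u[5].

5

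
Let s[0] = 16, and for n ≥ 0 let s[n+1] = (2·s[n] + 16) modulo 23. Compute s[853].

8

We have s[0] = 16,  s[1] = 2,  s[2] = 20,  s[3] = 10,  s[4] = 13,  s[5] = 19,  s[6] = 8,  s[7] = 9,  s[8] = 11,  s[9] = 15,  s[10] = 0,  s[11] = 16.
Since s[11] = s[0] = 16, the sequence is periodic with period 11.
(853 - 0) mod 11 = 6, so s[853] = s[6] = 8.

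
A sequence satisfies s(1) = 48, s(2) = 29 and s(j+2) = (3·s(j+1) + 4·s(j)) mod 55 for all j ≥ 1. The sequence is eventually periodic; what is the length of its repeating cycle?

Listing terms: s(1) = 48; s(2) = 29; s(3) = 4; s(4) = 18; s(5) = 15; s(6) = 7; s(7) = 26; s(8) = 51; s(9) = 37; s(10) = 40; s(11) = 48; s(12) = 29.
Since (s(11), s(12)) = (s(1), s(2)) = (48, 29) (two consecutive terms determine the rest), the sequence is periodic with period 10.

10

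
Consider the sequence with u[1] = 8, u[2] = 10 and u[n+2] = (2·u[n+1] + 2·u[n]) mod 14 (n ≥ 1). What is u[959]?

u[1] = 8,  u[2] = 10,  u[3] = 8,  u[4] = 8,  u[5] = 4,  u[6] = 10,  u[7] = 0,  u[8] = 6,  u[9] = 12,  u[10] = 8,  u[11] = 12,  u[12] = 12,  u[13] = 6,  u[14] = 8,  u[15] = 0,  u[16] = 2,  u[17] = 4,  u[18] = 12,  u[19] = 4,  u[20] = 4,  u[21] = 2,  u[22] = 12,  u[23] = 0,  u[24] = 10,  u[25] = 6,  u[26] = 4,  u[27] = 6,  u[28] = 6,  u[29] = 10,  u[30] = 4,  u[31] = 0,  u[32] = 8,  u[33] = 2,  u[34] = 6,  u[35] = 2,  u[36] = 2,  u[37] = 8,  u[38] = 6,  u[39] = 0,  u[40] = 12,  u[41] = 10,  u[42] = 2,  u[43] = 10,  u[44] = 10,  u[45] = 12,  u[46] = 2,  u[47] = 0,  u[48] = 4,  u[49] = 8,  u[50] = 10.
Since (u[49], u[50]) = (u[1], u[2]) = (8, 10) (two consecutive terms determine the rest), the sequence is periodic with period 48.
(959 - 1) mod 48 = 46, so u[959] = u[47] = 0.

0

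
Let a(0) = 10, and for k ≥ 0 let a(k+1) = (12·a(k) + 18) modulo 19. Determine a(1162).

9

a(0) = 10, a(1) = 5, a(2) = 2, a(3) = 4, a(4) = 9, a(5) = 12, a(6) = 10.
Since a(6) = a(0) = 10, the sequence is periodic with period 6.
So a(1162) = a(0 + ((1162-0) mod 6)) = a(4) = 9.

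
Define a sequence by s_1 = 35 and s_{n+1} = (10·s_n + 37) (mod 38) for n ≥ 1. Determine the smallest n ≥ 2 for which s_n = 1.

15

Computing terms: s_1 = 35; s_2 = 7; s_3 = 31; s_4 = 5; s_5 = 11; s_6 = 33; s_7 = 25; s_8 = 21; s_9 = 19; s_{10} = 37; s_{11} = 27; s_{12} = 3; s_{13} = 29; s_{14} = 23; s_{15} = 1; s_{16} = 9; s_{17} = 13; s_{18} = 15; s_{19} = 35.
Since s_{19} = s_1 = 35, the sequence is periodic with period 18.
The value 1 first appears (with n ≥ 2) at s_{15}.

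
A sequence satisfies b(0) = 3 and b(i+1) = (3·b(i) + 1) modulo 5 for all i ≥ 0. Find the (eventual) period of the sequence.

Computing terms: b(0) = 3,  b(1) = 0,  b(2) = 1,  b(3) = 4,  b(4) = 3.
The sequence repeats with period 4.

4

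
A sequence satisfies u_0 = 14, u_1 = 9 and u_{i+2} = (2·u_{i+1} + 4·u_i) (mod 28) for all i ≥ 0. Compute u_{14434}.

16

We have u_0 = 14, u_1 = 9, u_2 = 18, u_3 = 16, u_4 = 20, u_5 = 20, u_6 = 8, u_7 = 12, u_8 = 0, u_9 = 20, u_{10} = 12, u_{11} = 20, u_{12} = 4, u_{13} = 4, u_{14} = 24, u_{15} = 8, u_{16} = 0, u_{17} = 4, u_{18} = 8, u_{19} = 4, u_{20} = 12, u_{21} = 12, u_{22} = 16, u_{23} = 24, u_{24} = 0, u_{25} = 12, u_{26} = 24, u_{27} = 12, u_{28} = 8, u_{29} = 8, u_{30} = 20, u_{31} = 16, u_{32} = 0, u_{33} = 8, u_{34} = 16, u_{35} = 8, u_{36} = 24, u_{37} = 24, u_{38} = 4, u_{39} = 20, u_{40} = 0, u_{41} = 24, u_{42} = 20, u_{43} = 24, u_{44} = 16, u_{45} = 16, u_{46} = 12, u_{47} = 4, u_{48} = 0, u_{49} = 16, u_{50} = 4, u_{51} = 16, u_{52} = 20.
Since (u_{51}, u_{52}) = (u_3, u_4) = (16, 20) (two consecutive terms determine the rest), the sequence is eventually periodic: after a pre-period of length 3 it cycles with period 48.
For i ≥ 3, u_i depends only on (i - 3) mod 48. (14434 - 3) mod 48 = 31, so u_{14434} = u_{34} = 16.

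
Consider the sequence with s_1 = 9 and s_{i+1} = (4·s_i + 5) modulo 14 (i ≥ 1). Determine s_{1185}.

Listing terms: s_1 = 9; s_2 = 13; s_3 = 1; s_4 = 9.
Since s_4 = s_1 = 9, the sequence is periodic with period 3.
(1185 - 1) mod 3 = 2, so s_{1185} = s_3 = 1.

1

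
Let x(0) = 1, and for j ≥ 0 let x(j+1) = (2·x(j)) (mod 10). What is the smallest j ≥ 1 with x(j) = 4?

Listing terms: x(0) = 1; x(1) = 2; x(2) = 4; x(3) = 8; x(4) = 6; x(5) = 2.
Since x(5) = x(1) = 2, the sequence is eventually periodic: after a pre-period of length 1 it cycles with period 4.
The value 4 first appears (with j ≥ 1) at x(2).

2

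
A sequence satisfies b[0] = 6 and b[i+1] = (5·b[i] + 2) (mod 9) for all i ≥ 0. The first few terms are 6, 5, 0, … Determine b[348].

6

Computing terms: b[0] = 6; b[1] = 5; b[2] = 0; b[3] = 2; b[4] = 3; b[5] = 8; b[6] = 6.
The sequence repeats with period 6.
So b[348] = b[0 + ((348-0) mod 6)] = b[0] = 6.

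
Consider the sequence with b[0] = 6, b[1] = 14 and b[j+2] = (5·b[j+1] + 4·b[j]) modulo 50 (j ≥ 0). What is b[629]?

4

Computing terms: b[0] = 6,  b[1] = 14,  b[2] = 44,  b[3] = 26,  b[4] = 6,  b[5] = 34,  b[6] = 44,  b[7] = 6,  b[8] = 6,  b[9] = 4,  b[10] = 44,  b[11] = 36,  b[12] = 6,  b[13] = 24,  b[14] = 44,  b[15] = 16,  b[16] = 6,  b[17] = 44,  b[18] = 44,  b[19] = 46,  b[20] = 6,  b[21] = 14.
Since (b[20], b[21]) = (b[0], b[1]) = (6, 14) (two consecutive terms determine the rest), the sequence is periodic with period 20.
(629 - 0) mod 20 = 9, so b[629] = b[9] = 4.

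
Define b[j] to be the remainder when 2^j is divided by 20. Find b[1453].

12

Listing terms: b[0] = 1,  b[1] = 2,  b[2] = 4,  b[3] = 8,  b[4] = 16,  b[5] = 12,  b[6] = 4.
Since b[6] = b[2] = 4, the sequence is eventually periodic: after a pre-period of length 2 it cycles with period 4.
For j ≥ 2, b[j] depends only on (j - 2) mod 4. (1453 - 2) mod 4 = 3, so b[1453] = b[5] = 12.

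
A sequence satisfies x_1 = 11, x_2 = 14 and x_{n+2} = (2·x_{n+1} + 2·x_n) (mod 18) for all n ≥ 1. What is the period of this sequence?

Computing terms: x_1 = 11, x_2 = 14, x_3 = 14, x_4 = 2, x_5 = 14, x_6 = 14.
Since (x_5, x_6) = (x_2, x_3) = (14, 14) (two consecutive terms determine the rest), the sequence is eventually periodic: after a pre-period of length 1 it cycles with period 3.

3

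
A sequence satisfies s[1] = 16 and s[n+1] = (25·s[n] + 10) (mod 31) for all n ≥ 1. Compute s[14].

We have s[1] = 16; s[2] = 7; s[3] = 30; s[4] = 16.
Since s[4] = s[1] = 16, the sequence is periodic with period 3.
So s[14] = s[1 + ((14-1) mod 3)] = s[2] = 7.

7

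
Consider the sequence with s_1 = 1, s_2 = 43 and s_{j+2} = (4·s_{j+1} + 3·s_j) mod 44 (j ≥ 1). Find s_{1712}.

17

Listing terms: s_1 = 1,  s_2 = 43,  s_3 = 43,  s_4 = 37,  s_5 = 13,  s_6 = 31,  s_7 = 31,  s_8 = 41,  s_9 = 37,  s_{10} = 7,  s_{11} = 7,  s_{12} = 5,  s_{13} = 41,  s_{14} = 3,  s_{15} = 3,  s_{16} = 21,  s_{17} = 5,  s_{18} = 39,  s_{19} = 39,  s_{20} = 9,  s_{21} = 21,  s_{22} = 23,  s_{23} = 23,  s_{24} = 29,  s_{25} = 9,  s_{26} = 35,  s_{27} = 35,  s_{28} = 25,  s_{29} = 29,  s_{30} = 15,  s_{31} = 15,  s_{32} = 17,  s_{33} = 25,  s_{34} = 19,  s_{35} = 19,  s_{36} = 1,  s_{37} = 17,  s_{38} = 27,  s_{39} = 27,  s_{40} = 13,  s_{41} = 1,  s_{42} = 43.
The sequence repeats with period 40.
So s_{1712} = s_{1 + ((1712-1) mod 40)} = s_{32} = 17.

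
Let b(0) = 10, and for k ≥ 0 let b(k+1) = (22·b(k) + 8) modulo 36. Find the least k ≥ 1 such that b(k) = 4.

Computing terms: b(0) = 10, b(1) = 12, b(2) = 20, b(3) = 16, b(4) = 0, b(5) = 8, b(6) = 4, b(7) = 24, b(8) = 32, b(9) = 28, b(10) = 12.
Since b(10) = b(1) = 12, the sequence is eventually periodic: after a pre-period of length 1 it cycles with period 9.
The value 4 first appears (with k ≥ 1) at b(6).

6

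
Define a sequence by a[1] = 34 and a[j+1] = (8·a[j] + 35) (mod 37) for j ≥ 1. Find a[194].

Listing terms: a[1] = 34, a[2] = 11, a[3] = 12, a[4] = 20, a[5] = 10, a[6] = 4, a[7] = 30, a[8] = 16, a[9] = 15, a[10] = 7, a[11] = 17, a[12] = 23, a[13] = 34.
The sequence repeats with period 12.
So a[194] = a[1 + ((194-1) mod 12)] = a[2] = 11.

11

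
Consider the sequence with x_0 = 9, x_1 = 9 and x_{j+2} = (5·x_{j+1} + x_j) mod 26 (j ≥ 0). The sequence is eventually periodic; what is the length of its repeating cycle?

Computing terms: x_0 = 9,  x_1 = 9,  x_2 = 2,  x_3 = 19,  x_4 = 19,  x_5 = 10,  x_6 = 17,  x_7 = 17,  x_8 = 24,  x_9 = 7,  x_{10} = 7,  x_{11} = 16,  x_{12} = 9,  x_{13} = 9.
The sequence repeats with period 12.

12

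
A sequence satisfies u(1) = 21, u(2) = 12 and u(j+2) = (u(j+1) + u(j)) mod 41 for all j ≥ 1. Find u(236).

15

Listing terms: u(1) = 21, u(2) = 12, u(3) = 33, u(4) = 4, u(5) = 37, u(6) = 0, u(7) = 37, u(8) = 37, u(9) = 33, u(10) = 29, u(11) = 21, u(12) = 9, u(13) = 30, u(14) = 39, u(15) = 28, u(16) = 26, u(17) = 13, u(18) = 39, u(19) = 11, u(20) = 9, u(21) = 20, u(22) = 29, u(23) = 8, u(24) = 37, u(25) = 4, u(26) = 0, u(27) = 4, u(28) = 4, u(29) = 8, u(30) = 12, u(31) = 20, u(32) = 32, u(33) = 11, u(34) = 2, u(35) = 13, u(36) = 15, u(37) = 28, u(38) = 2, u(39) = 30, u(40) = 32, u(41) = 21, u(42) = 12.
Since (u(41), u(42)) = (u(1), u(2)) = (21, 12) (two consecutive terms determine the rest), the sequence is periodic with period 40.
(236 - 1) mod 40 = 35, so u(236) = u(36) = 15.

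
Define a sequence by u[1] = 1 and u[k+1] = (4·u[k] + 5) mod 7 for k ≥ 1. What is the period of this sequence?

u[1] = 1, u[2] = 2, u[3] = 6, u[4] = 1.
Since u[4] = u[1] = 1, the sequence is periodic with period 3.

3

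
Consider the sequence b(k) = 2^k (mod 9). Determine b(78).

b(1) = 2; b(2) = 4; b(3) = 8; b(4) = 7; b(5) = 5; b(6) = 1; b(7) = 2.
The sequence repeats with period 6.
So b(78) = b(1 + ((78-1) mod 6)) = b(6) = 1.

1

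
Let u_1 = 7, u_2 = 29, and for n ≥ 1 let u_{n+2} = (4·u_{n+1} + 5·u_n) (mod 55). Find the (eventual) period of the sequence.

u_1 = 7, u_2 = 29, u_3 = 41, u_4 = 34, u_5 = 11, u_6 = 49, u_7 = 31, u_8 = 39, u_9 = 36, u_{10} = 9, u_{11} = 51, u_{12} = 29, u_{13} = 41.
Since (u_{12}, u_{13}) = (u_2, u_3) = (29, 41) (two consecutive terms determine the rest), the sequence is eventually periodic: after a pre-period of length 1 it cycles with period 10.

10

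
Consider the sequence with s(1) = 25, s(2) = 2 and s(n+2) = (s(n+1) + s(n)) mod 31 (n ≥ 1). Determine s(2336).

s(1) = 25, s(2) = 2, s(3) = 27, s(4) = 29, s(5) = 25, s(6) = 23, s(7) = 17, s(8) = 9, s(9) = 26, s(10) = 4, s(11) = 30, s(12) = 3, s(13) = 2, s(14) = 5, s(15) = 7, s(16) = 12, s(17) = 19, s(18) = 0, s(19) = 19, s(20) = 19, s(21) = 7, s(22) = 26, s(23) = 2, s(24) = 28, s(25) = 30, s(26) = 27, s(27) = 26, s(28) = 22, s(29) = 17, s(30) = 8, s(31) = 25, s(32) = 2.
Since (s(31), s(32)) = (s(1), s(2)) = (25, 2) (two consecutive terms determine the rest), the sequence is periodic with period 30.
So s(2336) = s(1 + ((2336-1) mod 30)) = s(26) = 27.

27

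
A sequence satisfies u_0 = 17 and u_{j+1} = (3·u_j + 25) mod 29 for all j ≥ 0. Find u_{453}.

Computing terms: u_0 = 17,  u_1 = 18,  u_2 = 21,  u_3 = 1,  u_4 = 28,  u_5 = 22,  u_6 = 4,  u_7 = 8,  u_8 = 20,  u_9 = 27,  u_{10} = 19,  u_{11} = 24,  u_{12} = 10,  u_{13} = 26,  u_{14} = 16,  u_{15} = 15,  u_{16} = 12,  u_{17} = 3,  u_{18} = 5,  u_{19} = 11,  u_{20} = 0,  u_{21} = 25,  u_{22} = 13,  u_{23} = 6,  u_{24} = 14,  u_{25} = 9,  u_{26} = 23,  u_{27} = 7,  u_{28} = 17.
The sequence repeats with period 28.
So u_{453} = u_{0 + ((453-0) mod 28)} = u_5 = 22.

22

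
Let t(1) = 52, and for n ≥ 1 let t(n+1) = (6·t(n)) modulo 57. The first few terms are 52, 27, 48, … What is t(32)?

We have t(1) = 52, t(2) = 27, t(3) = 48, t(4) = 3, t(5) = 18, t(6) = 51, t(7) = 21, t(8) = 12, t(9) = 15, t(10) = 33, t(11) = 27.
Since t(11) = t(2) = 27, the sequence is eventually periodic: after a pre-period of length 1 it cycles with period 9.
For n ≥ 2, t(n) depends only on (n - 2) mod 9. (32 - 2) mod 9 = 3, so t(32) = t(5) = 18.

18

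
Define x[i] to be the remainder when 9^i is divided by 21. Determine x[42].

Listing terms: x[0] = 1, x[1] = 9, x[2] = 18, x[3] = 15, x[4] = 9.
Since x[4] = x[1] = 9, the sequence is eventually periodic: after a pre-period of length 1 it cycles with period 3.
For i ≥ 1, x[i] depends only on (i - 1) mod 3. (42 - 1) mod 3 = 2, so x[42] = x[3] = 15.

15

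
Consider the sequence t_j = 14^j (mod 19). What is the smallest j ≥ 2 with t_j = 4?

8

We have t_1 = 14; t_2 = 6; t_3 = 8; t_4 = 17; t_5 = 10; t_6 = 7; t_7 = 3; t_8 = 4; t_9 = 18; t_{10} = 5; t_{11} = 13; t_{12} = 11; t_{13} = 2; t_{14} = 9; t_{15} = 12; t_{16} = 16; t_{17} = 15; t_{18} = 1; t_{19} = 14.
Since t_{19} = t_1 = 14, the sequence is periodic with period 18.
The value 4 first appears (with j ≥ 2) at t_8.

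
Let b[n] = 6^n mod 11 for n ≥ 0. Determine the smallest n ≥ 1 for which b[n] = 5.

Listing terms: b[0] = 1,  b[1] = 6,  b[2] = 3,  b[3] = 7,  b[4] = 9,  b[5] = 10,  b[6] = 5,  b[7] = 8,  b[8] = 4,  b[9] = 2,  b[10] = 1.
Since b[10] = b[0] = 1, the sequence is periodic with period 10.
The value 5 first appears (with n ≥ 1) at b[6].

6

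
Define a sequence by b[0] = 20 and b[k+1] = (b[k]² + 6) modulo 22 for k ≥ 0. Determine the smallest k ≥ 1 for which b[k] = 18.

2

Listing terms: b[0] = 20; b[1] = 10; b[2] = 18; b[3] = 0; b[4] = 6; b[5] = 20.
The sequence repeats with period 5.
The value 18 first appears (with k ≥ 1) at b[2].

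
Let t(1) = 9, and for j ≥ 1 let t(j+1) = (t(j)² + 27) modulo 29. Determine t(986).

21

Computing terms: t(1) = 9; t(2) = 21; t(3) = 4; t(4) = 14; t(5) = 20; t(6) = 21.
Since t(6) = t(2) = 21, the sequence is eventually periodic: after a pre-period of length 1 it cycles with period 4.
For j ≥ 2, t(j) depends only on (j - 2) mod 4. (986 - 2) mod 4 = 0, so t(986) = t(2) = 21.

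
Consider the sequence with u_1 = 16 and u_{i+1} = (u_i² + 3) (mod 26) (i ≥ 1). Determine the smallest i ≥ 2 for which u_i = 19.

4

Listing terms: u_1 = 16, u_2 = 25, u_3 = 4, u_4 = 19, u_5 = 0, u_6 = 3, u_7 = 12, u_8 = 17, u_9 = 6, u_{10} = 13, u_{11} = 16.
Since u_{11} = u_1 = 16, the sequence is periodic with period 10.
The value 19 first appears (with i ≥ 2) at u_4.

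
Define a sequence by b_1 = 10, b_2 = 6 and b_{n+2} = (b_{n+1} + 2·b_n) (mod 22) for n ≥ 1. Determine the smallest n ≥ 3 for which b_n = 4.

Listing terms: b_1 = 10,  b_2 = 6,  b_3 = 4,  b_4 = 16,  b_5 = 2,  b_6 = 12,  b_7 = 16,  b_8 = 18,  b_9 = 6,  b_{10} = 20,  b_{11} = 10,  b_{12} = 6.
The sequence repeats with period 10.
The value 4 first appears (with n ≥ 3) at b_3.

3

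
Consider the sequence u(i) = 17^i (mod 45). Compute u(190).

We have u(0) = 1; u(1) = 17; u(2) = 19; u(3) = 8; u(4) = 1.
Since u(4) = u(0) = 1, the sequence is periodic with period 4.
(190 - 0) mod 4 = 2, so u(190) = u(2) = 19.

19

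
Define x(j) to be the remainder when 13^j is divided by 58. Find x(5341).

57

Listing terms: x(0) = 1,  x(1) = 13,  x(2) = 53,  x(3) = 51,  x(4) = 25,  x(5) = 35,  x(6) = 49,  x(7) = 57,  x(8) = 45,  x(9) = 5,  x(10) = 7,  x(11) = 33,  x(12) = 23,  x(13) = 9,  x(14) = 1.
Since x(14) = x(0) = 1, the sequence is periodic with period 14.
So x(5341) = x(0 + ((5341-0) mod 14)) = x(7) = 57.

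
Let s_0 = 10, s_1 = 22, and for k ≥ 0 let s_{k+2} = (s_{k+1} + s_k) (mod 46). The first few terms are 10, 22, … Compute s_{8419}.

Listing terms: s_0 = 10; s_1 = 22; s_2 = 32; s_3 = 8; s_4 = 40; s_5 = 2; s_6 = 42; s_7 = 44; s_8 = 40; s_9 = 38; s_{10} = 32; s_{11} = 24; s_{12} = 10; s_{13} = 34; s_{14} = 44; s_{15} = 32; s_{16} = 30; s_{17} = 16; s_{18} = 0; s_{19} = 16; s_{20} = 16; s_{21} = 32; s_{22} = 2; s_{23} = 34; s_{24} = 36; s_{25} = 24; s_{26} = 14; s_{27} = 38; s_{28} = 6; s_{29} = 44; s_{30} = 4; s_{31} = 2; s_{32} = 6; s_{33} = 8; s_{34} = 14; s_{35} = 22; s_{36} = 36; s_{37} = 12; s_{38} = 2; s_{39} = 14; s_{40} = 16; s_{41} = 30; s_{42} = 0; s_{43} = 30; s_{44} = 30; s_{45} = 14; s_{46} = 44; s_{47} = 12; s_{48} = 10; s_{49} = 22.
The sequence repeats with period 48.
(8419 - 0) mod 48 = 19, so s_{8419} = s_{19} = 16.

16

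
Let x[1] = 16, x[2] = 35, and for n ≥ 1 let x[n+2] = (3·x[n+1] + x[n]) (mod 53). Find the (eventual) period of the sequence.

26

x[1] = 16, x[2] = 35, x[3] = 15, x[4] = 27, x[5] = 43, x[6] = 50, x[7] = 34, x[8] = 46, x[9] = 13, x[10] = 32, x[11] = 3, x[12] = 41, x[13] = 20, x[14] = 48, x[15] = 5, x[16] = 10, x[17] = 35, x[18] = 9, x[19] = 9, x[20] = 36, x[21] = 11, x[22] = 16, x[23] = 6, x[24] = 34, x[25] = 2, x[26] = 40, x[27] = 16, x[28] = 35.
The sequence repeats with period 26.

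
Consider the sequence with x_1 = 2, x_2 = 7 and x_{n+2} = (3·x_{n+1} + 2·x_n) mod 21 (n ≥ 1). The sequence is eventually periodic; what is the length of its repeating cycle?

48

x_1 = 2, x_2 = 7, x_3 = 4, x_4 = 5, x_5 = 2, x_6 = 16, x_7 = 10, x_8 = 20, x_9 = 17, x_{10} = 7, x_{11} = 13, x_{12} = 11, x_{13} = 17, x_{14} = 10, x_{15} = 1, x_{16} = 2, x_{17} = 8, x_{18} = 7, x_{19} = 16, x_{20} = 20, x_{21} = 8, x_{22} = 1, x_{23} = 19, x_{24} = 17, x_{25} = 5, x_{26} = 7, x_{27} = 10, x_{28} = 2, x_{29} = 5, x_{30} = 19, x_{31} = 4, x_{32} = 8, x_{33} = 11, x_{34} = 7, x_{35} = 1, x_{36} = 17, x_{37} = 11, x_{38} = 4, x_{39} = 13, x_{40} = 5, x_{41} = 20, x_{42} = 7, x_{43} = 19, x_{44} = 8, x_{45} = 20, x_{46} = 13, x_{47} = 16, x_{48} = 11, x_{49} = 2, x_{50} = 7.
Since (x_{49}, x_{50}) = (x_1, x_2) = (2, 7) (two consecutive terms determine the rest), the sequence is periodic with period 48.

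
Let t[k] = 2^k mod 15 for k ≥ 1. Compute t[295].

8

Computing terms: t[1] = 2; t[2] = 4; t[3] = 8; t[4] = 1; t[5] = 2.
Since t[5] = t[1] = 2, the sequence is periodic with period 4.
(295 - 1) mod 4 = 2, so t[295] = t[3] = 8.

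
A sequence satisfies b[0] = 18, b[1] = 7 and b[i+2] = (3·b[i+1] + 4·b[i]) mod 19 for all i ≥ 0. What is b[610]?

5

We have b[0] = 18,  b[1] = 7,  b[2] = 17,  b[3] = 3,  b[4] = 1,  b[5] = 15,  b[6] = 11,  b[7] = 17,  b[8] = 0,  b[9] = 11,  b[10] = 14,  b[11] = 10,  b[12] = 10,  b[13] = 13,  b[14] = 3,  b[15] = 4,  b[16] = 5,  b[17] = 12,  b[18] = 18,  b[19] = 7.
Since (b[18], b[19]) = (b[0], b[1]) = (18, 7) (two consecutive terms determine the rest), the sequence is periodic with period 18.
(610 - 0) mod 18 = 16, so b[610] = b[16] = 5.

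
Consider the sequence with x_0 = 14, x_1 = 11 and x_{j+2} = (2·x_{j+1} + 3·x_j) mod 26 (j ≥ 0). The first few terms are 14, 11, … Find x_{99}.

Computing terms: x_0 = 14, x_1 = 11, x_2 = 12, x_3 = 5, x_4 = 20, x_5 = 3, x_6 = 14, x_7 = 11.
Since (x_6, x_7) = (x_0, x_1) = (14, 11) (two consecutive terms determine the rest), the sequence is periodic with period 6.
(99 - 0) mod 6 = 3, so x_{99} = x_3 = 5.

5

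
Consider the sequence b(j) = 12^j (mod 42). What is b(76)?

30

We have b(1) = 12, b(2) = 18, b(3) = 6, b(4) = 30, b(5) = 24, b(6) = 36, b(7) = 12.
The sequence repeats with period 6.
So b(76) = b(1 + ((76-1) mod 6)) = b(4) = 30.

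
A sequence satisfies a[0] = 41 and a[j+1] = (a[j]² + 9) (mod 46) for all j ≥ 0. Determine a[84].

17

Listing terms: a[0] = 41; a[1] = 34; a[2] = 15; a[3] = 4; a[4] = 25; a[5] = 36; a[6] = 17; a[7] = 22; a[8] = 33; a[9] = 40; a[10] = 45; a[11] = 10; a[12] = 17.
Since a[12] = a[6] = 17, the sequence is eventually periodic: after a pre-period of length 6 it cycles with period 6.
For j ≥ 6, a[j] depends only on (j - 6) mod 6. (84 - 6) mod 6 = 0, so a[84] = a[6] = 17.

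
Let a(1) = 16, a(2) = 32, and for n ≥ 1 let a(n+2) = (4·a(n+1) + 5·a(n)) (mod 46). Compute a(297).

Listing terms: a(1) = 16,  a(2) = 32,  a(3) = 24,  a(4) = 26,  a(5) = 40,  a(6) = 14,  a(7) = 26,  a(8) = 36,  a(9) = 44,  a(10) = 34,  a(11) = 34,  a(12) = 30,  a(13) = 14,  a(14) = 22,  a(15) = 20,  a(16) = 6,  a(17) = 32,  a(18) = 20,  a(19) = 10,  a(20) = 2,  a(21) = 12,  a(22) = 12,  a(23) = 16,  a(24) = 32.
The sequence repeats with period 22.
(297 - 1) mod 22 = 10, so a(297) = a(11) = 34.

34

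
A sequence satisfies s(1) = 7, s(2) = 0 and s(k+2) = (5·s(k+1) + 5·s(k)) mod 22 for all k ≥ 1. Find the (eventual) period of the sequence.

30

Computing terms: s(1) = 7, s(2) = 0, s(3) = 13, s(4) = 21, s(5) = 16, s(6) = 9, s(7) = 15, s(8) = 10, s(9) = 15, s(10) = 15, s(11) = 18, s(12) = 11, s(13) = 13, s(14) = 10, s(15) = 5, s(16) = 9, s(17) = 4, s(18) = 21, s(19) = 15, s(20) = 4, s(21) = 7, s(22) = 11, s(23) = 2, s(24) = 21, s(25) = 5, s(26) = 20, s(27) = 15, s(28) = 21, s(29) = 4, s(30) = 15, s(31) = 7, s(32) = 0.
Since (s(31), s(32)) = (s(1), s(2)) = (7, 0) (two consecutive terms determine the rest), the sequence is periodic with period 30.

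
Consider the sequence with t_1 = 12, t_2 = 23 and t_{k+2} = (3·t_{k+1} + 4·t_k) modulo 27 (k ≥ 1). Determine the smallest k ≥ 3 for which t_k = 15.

5

Listing terms: t_1 = 12, t_2 = 23, t_3 = 9, t_4 = 11, t_5 = 15, t_6 = 8, t_7 = 3, t_8 = 14, t_9 = 0, t_{10} = 2, t_{11} = 6, t_{12} = 26, t_{13} = 21, t_{14} = 5, t_{15} = 18, t_{16} = 20, t_{17} = 24, t_{18} = 17, t_{19} = 12, t_{20} = 23.
The sequence repeats with period 18.
The value 15 first appears (with k ≥ 3) at t_5.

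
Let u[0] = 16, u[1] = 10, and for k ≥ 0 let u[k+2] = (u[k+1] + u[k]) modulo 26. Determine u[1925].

u[0] = 16,  u[1] = 10,  u[2] = 0,  u[3] = 10,  u[4] = 10,  u[5] = 20,  u[6] = 4,  u[7] = 24,  u[8] = 2,  u[9] = 0,  u[10] = 2,  u[11] = 2,  u[12] = 4,  u[13] = 6,  u[14] = 10,  u[15] = 16,  u[16] = 0,  u[17] = 16,  u[18] = 16,  u[19] = 6,  u[20] = 22,  u[21] = 2,  u[22] = 24,  u[23] = 0,  u[24] = 24,  u[25] = 24,  u[26] = 22,  u[27] = 20,  u[28] = 16,  u[29] = 10.
The sequence repeats with period 28.
(1925 - 0) mod 28 = 21, so u[1925] = u[21] = 2.

2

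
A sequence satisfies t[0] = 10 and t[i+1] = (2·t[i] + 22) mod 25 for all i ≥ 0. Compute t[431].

Listing terms: t[0] = 10, t[1] = 17, t[2] = 6, t[3] = 9, t[4] = 15, t[5] = 2, t[6] = 1, t[7] = 24, t[8] = 20, t[9] = 12, t[10] = 21, t[11] = 14, t[12] = 0, t[13] = 22, t[14] = 16, t[15] = 4, t[16] = 5, t[17] = 7, t[18] = 11, t[19] = 19, t[20] = 10.
The sequence repeats with period 20.
(431 - 0) mod 20 = 11, so t[431] = t[11] = 14.

14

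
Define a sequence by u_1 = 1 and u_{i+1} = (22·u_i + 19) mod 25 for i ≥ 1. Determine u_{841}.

1

Listing terms: u_1 = 1; u_2 = 16; u_3 = 21; u_4 = 6; u_5 = 1.
Since u_5 = u_1 = 1, the sequence is periodic with period 4.
(841 - 1) mod 4 = 0, so u_{841} = u_1 = 1.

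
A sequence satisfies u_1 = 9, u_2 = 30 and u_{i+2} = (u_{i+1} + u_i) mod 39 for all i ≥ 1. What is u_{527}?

Listing terms: u_1 = 9, u_2 = 30, u_3 = 0, u_4 = 30, u_5 = 30, u_6 = 21, u_7 = 12, u_8 = 33, u_9 = 6, u_{10} = 0, u_{11} = 6, u_{12} = 6, u_{13} = 12, u_{14} = 18, u_{15} = 30, u_{16} = 9, u_{17} = 0, u_{18} = 9, u_{19} = 9, u_{20} = 18, u_{21} = 27, u_{22} = 6, u_{23} = 33, u_{24} = 0, u_{25} = 33, u_{26} = 33, u_{27} = 27, u_{28} = 21, u_{29} = 9, u_{30} = 30.
The sequence repeats with period 28.
(527 - 1) mod 28 = 22, so u_{527} = u_{23} = 33.

33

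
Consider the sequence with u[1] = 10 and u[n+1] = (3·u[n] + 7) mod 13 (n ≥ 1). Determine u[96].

1

Listing terms: u[1] = 10,  u[2] = 11,  u[3] = 1,  u[4] = 10.
The sequence repeats with period 3.
(96 - 1) mod 3 = 2, so u[96] = u[3] = 1.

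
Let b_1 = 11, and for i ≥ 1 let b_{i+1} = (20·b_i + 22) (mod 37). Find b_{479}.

We have b_1 = 11,  b_2 = 20,  b_3 = 15,  b_4 = 26,  b_5 = 24,  b_6 = 21,  b_7 = 35,  b_8 = 19,  b_9 = 32,  b_{10} = 33,  b_{11} = 16,  b_{12} = 9,  b_{13} = 17,  b_{14} = 29,  b_{15} = 10,  b_{16} = 0,  b_{17} = 22,  b_{18} = 18,  b_{19} = 12,  b_{20} = 3,  b_{21} = 8,  b_{22} = 34,  b_{23} = 36,  b_{24} = 2,  b_{25} = 25,  b_{26} = 4,  b_{27} = 28,  b_{28} = 27,  b_{29} = 7,  b_{30} = 14,  b_{31} = 6,  b_{32} = 31,  b_{33} = 13,  b_{34} = 23,  b_{35} = 1,  b_{36} = 5,  b_{37} = 11.
The sequence repeats with period 36.
So b_{479} = b_{1 + ((479-1) mod 36)} = b_{11} = 16.

16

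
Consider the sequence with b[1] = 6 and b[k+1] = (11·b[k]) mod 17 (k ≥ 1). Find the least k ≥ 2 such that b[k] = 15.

2

Computing terms: b[1] = 6, b[2] = 15, b[3] = 12, b[4] = 13, b[5] = 7, b[6] = 9, b[7] = 14, b[8] = 1, b[9] = 11, b[10] = 2, b[11] = 5, b[12] = 4, b[13] = 10, b[14] = 8, b[15] = 3, b[16] = 16, b[17] = 6.
The sequence repeats with period 16.
The value 15 first appears (with k ≥ 2) at b[2].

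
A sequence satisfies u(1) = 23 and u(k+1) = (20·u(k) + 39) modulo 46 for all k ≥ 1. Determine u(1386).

13

Listing terms: u(1) = 23; u(2) = 39; u(3) = 37; u(4) = 43; u(5) = 25; u(6) = 33; u(7) = 9; u(8) = 35; u(9) = 3; u(10) = 7; u(11) = 41; u(12) = 31; u(13) = 15; u(14) = 17; u(15) = 11; u(16) = 29; u(17) = 21; u(18) = 45; u(19) = 19; u(20) = 5; u(21) = 1; u(22) = 13; u(23) = 23.
The sequence repeats with period 22.
(1386 - 1) mod 22 = 21, so u(1386) = u(22) = 13.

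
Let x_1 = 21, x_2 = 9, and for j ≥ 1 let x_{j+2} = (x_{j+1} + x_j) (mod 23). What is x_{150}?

Listing terms: x_1 = 21; x_2 = 9; x_3 = 7; x_4 = 16; x_5 = 0; x_6 = 16; x_7 = 16; x_8 = 9; x_9 = 2; x_{10} = 11; x_{11} = 13; x_{12} = 1; x_{13} = 14; x_{14} = 15; x_{15} = 6; x_{16} = 21; x_{17} = 4; x_{18} = 2; x_{19} = 6; x_{20} = 8; x_{21} = 14; x_{22} = 22; x_{23} = 13; x_{24} = 12; x_{25} = 2; x_{26} = 14; x_{27} = 16; x_{28} = 7; x_{29} = 0; x_{30} = 7; x_{31} = 7; x_{32} = 14; x_{33} = 21; x_{34} = 12; x_{35} = 10; x_{36} = 22; x_{37} = 9; x_{38} = 8; x_{39} = 17; x_{40} = 2; x_{41} = 19; x_{42} = 21; x_{43} = 17; x_{44} = 15; x_{45} = 9; x_{46} = 1; x_{47} = 10; x_{48} = 11; x_{49} = 21; x_{50} = 9.
The sequence repeats with period 48.
So x_{150} = x_{1 + ((150-1) mod 48)} = x_6 = 16.

16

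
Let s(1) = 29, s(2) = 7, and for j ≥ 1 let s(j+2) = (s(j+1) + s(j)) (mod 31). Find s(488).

13

We have s(1) = 29, s(2) = 7, s(3) = 5, s(4) = 12, s(5) = 17, s(6) = 29, s(7) = 15, s(8) = 13, s(9) = 28, s(10) = 10, s(11) = 7, s(12) = 17, s(13) = 24, s(14) = 10, s(15) = 3, s(16) = 13, s(17) = 16, s(18) = 29, s(19) = 14, s(20) = 12, s(21) = 26, s(22) = 7, s(23) = 2, s(24) = 9, s(25) = 11, s(26) = 20, s(27) = 0, s(28) = 20, s(29) = 20, s(30) = 9, s(31) = 29, s(32) = 7.
The sequence repeats with period 30.
So s(488) = s(1 + ((488-1) mod 30)) = s(8) = 13.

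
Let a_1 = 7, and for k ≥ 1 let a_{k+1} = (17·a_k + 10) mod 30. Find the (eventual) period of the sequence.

4

We have a_1 = 7; a_2 = 9; a_3 = 13; a_4 = 21; a_5 = 7.
Since a_5 = a_1 = 7, the sequence is periodic with period 4.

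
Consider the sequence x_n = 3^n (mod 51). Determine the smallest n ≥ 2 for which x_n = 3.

Listing terms: x_1 = 3,  x_2 = 9,  x_3 = 27,  x_4 = 30,  x_5 = 39,  x_6 = 15,  x_7 = 45,  x_8 = 33,  x_9 = 48,  x_{10} = 42,  x_{11} = 24,  x_{12} = 21,  x_{13} = 12,  x_{14} = 36,  x_{15} = 6,  x_{16} = 18,  x_{17} = 3.
The sequence repeats with period 16.
The value 3 next appears (with n ≥ 2) at x_{17}.

17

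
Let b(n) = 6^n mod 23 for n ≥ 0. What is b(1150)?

12

Listing terms: b(0) = 1,  b(1) = 6,  b(2) = 13,  b(3) = 9,  b(4) = 8,  b(5) = 2,  b(6) = 12,  b(7) = 3,  b(8) = 18,  b(9) = 16,  b(10) = 4,  b(11) = 1.
The sequence repeats with period 11.
(1150 - 0) mod 11 = 6, so b(1150) = b(6) = 12.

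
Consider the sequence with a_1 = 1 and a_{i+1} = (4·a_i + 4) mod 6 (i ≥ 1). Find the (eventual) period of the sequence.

3

We have a_1 = 1,  a_2 = 2,  a_3 = 0,  a_4 = 4,  a_5 = 2.
Since a_5 = a_2 = 2, the sequence is eventually periodic: after a pre-period of length 1 it cycles with period 3.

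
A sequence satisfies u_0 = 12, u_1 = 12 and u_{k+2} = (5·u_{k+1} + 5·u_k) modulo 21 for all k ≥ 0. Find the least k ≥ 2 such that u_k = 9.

u_0 = 12,  u_1 = 12,  u_2 = 15,  u_3 = 9,  u_4 = 15,  u_5 = 15,  u_6 = 3,  u_7 = 6,  u_8 = 3,  u_9 = 3,  u_{10} = 9,  u_{11} = 18,  u_{12} = 9,  u_{13} = 9,  u_{14} = 6,  u_{15} = 12,  u_{16} = 6,  u_{17} = 6,  u_{18} = 18,  u_{19} = 15,  u_{20} = 18,  u_{21} = 18,  u_{22} = 12,  u_{23} = 3,  u_{24} = 12,  u_{25} = 12.
The sequence repeats with period 24.
The value 9 first appears (with k ≥ 2) at u_3.

3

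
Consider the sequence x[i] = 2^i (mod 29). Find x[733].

Listing terms: x[1] = 2,  x[2] = 4,  x[3] = 8,  x[4] = 16,  x[5] = 3,  x[6] = 6,  x[7] = 12,  x[8] = 24,  x[9] = 19,  x[10] = 9,  x[11] = 18,  x[12] = 7,  x[13] = 14,  x[14] = 28,  x[15] = 27,  x[16] = 25,  x[17] = 21,  x[18] = 13,  x[19] = 26,  x[20] = 23,  x[21] = 17,  x[22] = 5,  x[23] = 10,  x[24] = 20,  x[25] = 11,  x[26] = 22,  x[27] = 15,  x[28] = 1,  x[29] = 2.
Since x[29] = x[1] = 2, the sequence is periodic with period 28.
(733 - 1) mod 28 = 4, so x[733] = x[5] = 3.

3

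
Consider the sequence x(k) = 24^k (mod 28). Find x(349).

24

We have x(0) = 1, x(1) = 24, x(2) = 16, x(3) = 20, x(4) = 4, x(5) = 12, x(6) = 8, x(7) = 24.
Since x(7) = x(1) = 24, the sequence is eventually periodic: after a pre-period of length 1 it cycles with period 6.
For k ≥ 1, x(k) depends only on (k - 1) mod 6. (349 - 1) mod 6 = 0, so x(349) = x(1) = 24.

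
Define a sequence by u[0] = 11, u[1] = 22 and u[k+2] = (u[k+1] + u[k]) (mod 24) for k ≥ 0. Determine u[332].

Computing terms: u[0] = 11,  u[1] = 22,  u[2] = 9,  u[3] = 7,  u[4] = 16,  u[5] = 23,  u[6] = 15,  u[7] = 14,  u[8] = 5,  u[9] = 19,  u[10] = 0,  u[11] = 19,  u[12] = 19,  u[13] = 14,  u[14] = 9,  u[15] = 23,  u[16] = 8,  u[17] = 7,  u[18] = 15,  u[19] = 22,  u[20] = 13,  u[21] = 11,  u[22] = 0,  u[23] = 11,  u[24] = 11,  u[25] = 22.
The sequence repeats with period 24.
So u[332] = u[0 + ((332-0) mod 24)] = u[20] = 13.

13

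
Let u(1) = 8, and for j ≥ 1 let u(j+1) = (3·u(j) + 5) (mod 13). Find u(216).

1

Computing terms: u(1) = 8; u(2) = 3; u(3) = 1; u(4) = 8.
Since u(4) = u(1) = 8, the sequence is periodic with period 3.
So u(216) = u(1 + ((216-1) mod 3)) = u(3) = 1.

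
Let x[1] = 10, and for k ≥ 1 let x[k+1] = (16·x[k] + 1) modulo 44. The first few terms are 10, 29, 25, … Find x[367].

Listing terms: x[1] = 10, x[2] = 29, x[3] = 25, x[4] = 5, x[5] = 37, x[6] = 21, x[7] = 29.
Since x[7] = x[2] = 29, the sequence is eventually periodic: after a pre-period of length 1 it cycles with period 5.
For k ≥ 2, x[k] depends only on (k - 2) mod 5. (367 - 2) mod 5 = 0, so x[367] = x[2] = 29.

29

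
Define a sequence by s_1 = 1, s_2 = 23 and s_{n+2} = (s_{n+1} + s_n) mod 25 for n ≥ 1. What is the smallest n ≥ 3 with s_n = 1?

13

s_1 = 1, s_2 = 23, s_3 = 24, s_4 = 22, s_5 = 21, s_6 = 18, s_7 = 14, s_8 = 7, s_9 = 21, s_{10} = 3, s_{11} = 24, s_{12} = 2, s_{13} = 1, s_{14} = 3, s_{15} = 4, s_{16} = 7, s_{17} = 11, s_{18} = 18, s_{19} = 4, s_{20} = 22, s_{21} = 1, s_{22} = 23.
The sequence repeats with period 20.
The value 1 first appears (with n ≥ 3) at s_{13}.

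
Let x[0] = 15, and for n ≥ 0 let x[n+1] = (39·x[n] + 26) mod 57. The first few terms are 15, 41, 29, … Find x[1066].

29

x[0] = 15,  x[1] = 41,  x[2] = 29,  x[3] = 17,  x[4] = 5,  x[5] = 50,  x[6] = 38,  x[7] = 26,  x[8] = 14,  x[9] = 2,  x[10] = 47,  x[11] = 35,  x[12] = 23,  x[13] = 11,  x[14] = 56,  x[15] = 44,  x[16] = 32,  x[17] = 20,  x[18] = 8,  x[19] = 53,  x[20] = 41.
Since x[20] = x[1] = 41, the sequence is eventually periodic: after a pre-period of length 1 it cycles with period 19.
For n ≥ 1, x[n] depends only on (n - 1) mod 19. (1066 - 1) mod 19 = 1, so x[1066] = x[2] = 29.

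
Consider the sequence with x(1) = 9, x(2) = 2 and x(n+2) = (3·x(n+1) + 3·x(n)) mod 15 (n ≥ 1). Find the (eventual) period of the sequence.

Computing terms: x(1) = 9, x(2) = 2, x(3) = 3, x(4) = 0, x(5) = 9, x(6) = 12, x(7) = 3, x(8) = 0.
Since (x(7), x(8)) = (x(3), x(4)) = (3, 0) (two consecutive terms determine the rest), the sequence is eventually periodic: after a pre-period of length 2 it cycles with period 4.

4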